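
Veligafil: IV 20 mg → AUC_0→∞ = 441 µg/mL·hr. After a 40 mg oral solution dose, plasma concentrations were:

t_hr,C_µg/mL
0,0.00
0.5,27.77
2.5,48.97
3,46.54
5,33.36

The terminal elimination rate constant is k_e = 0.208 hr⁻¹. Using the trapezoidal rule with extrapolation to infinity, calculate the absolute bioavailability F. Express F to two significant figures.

Trapezoidal AUC_0→5 (oral solution):
  [0→0.5]: (0.00+27.77)/2 × 0.5 = 6.9425
  [0.5→2.5]: (27.77+48.97)/2 × 2 = 76.74
  [2.5→3]: (48.97+46.54)/2 × 0.5 = 23.8775
  [3→5]: (46.54+33.36)/2 × 2 = 79.9
  Sum = 187.46 µg/mL·hr
Tail: C_last/k_e = 33.36/0.208 = 160.385
AUC_0→∞ (oral solution) = 187.46 + 160.385 = 347.845 µg/mL·hr
F = (AUC_ev/D_ev)/(AUC_iv/D_iv) = (347.845/40)/(441/20) = 8.696125/22.05 = 0.3944

F = 0.39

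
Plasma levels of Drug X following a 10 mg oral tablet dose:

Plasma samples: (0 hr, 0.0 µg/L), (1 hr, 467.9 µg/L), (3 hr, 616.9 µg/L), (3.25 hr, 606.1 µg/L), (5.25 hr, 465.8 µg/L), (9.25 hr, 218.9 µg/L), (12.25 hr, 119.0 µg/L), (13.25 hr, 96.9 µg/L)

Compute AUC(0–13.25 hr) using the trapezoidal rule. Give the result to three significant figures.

AUC = 4530 µg/L·hr

Trapezoidal AUC_0→13.25:
  [0→1]: (0.0+467.9)/2 × 1 = 233.95
  [1→3]: (467.9+616.9)/2 × 2 = 1084.8
  [3→3.25]: (616.9+606.1)/2 × 0.25 = 152.875
  [3.25→5.25]: (606.1+465.8)/2 × 2 = 1071.9
  [5.25→9.25]: (465.8+218.9)/2 × 4 = 1369.4
  [9.25→12.25]: (218.9+119.0)/2 × 3 = 506.85
  [12.25→13.25]: (119.0+96.9)/2 × 1 = 107.95
  Sum = 4527.725 µg/L·hr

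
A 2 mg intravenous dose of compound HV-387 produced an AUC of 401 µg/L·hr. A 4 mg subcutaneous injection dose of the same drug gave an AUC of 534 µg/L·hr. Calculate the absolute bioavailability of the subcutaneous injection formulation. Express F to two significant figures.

F = 0.67

F = (AUC_ev / D_ev) / (AUC_iv / D_iv)
  = (534/4) / (401/2)
  = 133.5 / 200.5 = 0.6658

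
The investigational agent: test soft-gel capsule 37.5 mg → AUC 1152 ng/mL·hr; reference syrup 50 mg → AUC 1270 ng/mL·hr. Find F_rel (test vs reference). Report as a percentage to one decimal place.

F_rel = 120.9%

F_rel = (AUC_test/D_test) / (AUC_ref/D_ref)
      = (1152/37.5) / (1270/50)
      = 30.72 / 25.4 = 1.2094 = 120.94%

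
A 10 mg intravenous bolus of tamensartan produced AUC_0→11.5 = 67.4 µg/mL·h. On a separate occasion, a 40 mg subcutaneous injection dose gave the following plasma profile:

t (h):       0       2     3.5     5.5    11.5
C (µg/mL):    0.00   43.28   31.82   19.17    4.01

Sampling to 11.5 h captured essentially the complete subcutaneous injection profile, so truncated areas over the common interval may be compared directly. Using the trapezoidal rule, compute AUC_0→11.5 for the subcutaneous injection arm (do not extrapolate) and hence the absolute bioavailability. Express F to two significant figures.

F = 0.82

Trapezoidal AUC_0→11.5 (subcutaneous injection):
  [0→2]: (0.00+43.28)/2 × 2 = 43.28
  [2→3.5]: (43.28+31.82)/2 × 1.5 = 56.325
  [3.5→5.5]: (31.82+19.17)/2 × 2 = 50.99
  [5.5→11.5]: (19.17+4.01)/2 × 6 = 69.54
  Sum = 220.135 µg/mL·h
F = (AUC_ev/D_ev)/(AUC_iv/D_iv) = (220.135/40)/(67.4/10) = 5.503375/6.74 = 0.8165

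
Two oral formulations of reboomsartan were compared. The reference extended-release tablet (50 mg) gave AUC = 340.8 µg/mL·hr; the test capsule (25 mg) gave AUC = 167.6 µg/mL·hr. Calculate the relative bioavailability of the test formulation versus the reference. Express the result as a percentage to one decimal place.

F_rel = (AUC_test/D_test) / (AUC_ref/D_ref)
      = (167.6/25) / (340.8/50)
      = 6.704 / 6.816 = 0.9836 = 98.36%

F_rel = 98.4%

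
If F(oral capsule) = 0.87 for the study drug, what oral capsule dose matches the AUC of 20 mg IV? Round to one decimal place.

For equal systemic exposure: F × D_ev = D_iv
D_ev = D_iv / F = 20 / 0.87 = 22.9885 mg

D_oral = 23.0 mg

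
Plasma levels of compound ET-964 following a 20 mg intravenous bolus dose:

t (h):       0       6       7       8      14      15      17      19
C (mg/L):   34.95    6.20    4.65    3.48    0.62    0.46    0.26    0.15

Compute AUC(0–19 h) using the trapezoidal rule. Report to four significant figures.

AUC = 146.9 mg/L·h

Trapezoidal AUC_0→19:
  [0→6]: (34.95+6.20)/2 × 6 = 123.45
  [6→7]: (6.20+4.65)/2 × 1 = 5.425
  [7→8]: (4.65+3.48)/2 × 1 = 4.065
  [8→14]: (3.48+0.62)/2 × 6 = 12.3
  [14→15]: (0.62+0.46)/2 × 1 = 0.54
  [15→17]: (0.46+0.26)/2 × 2 = 0.72
  [17→19]: (0.26+0.15)/2 × 2 = 0.41
  Sum = 146.91 mg/L·h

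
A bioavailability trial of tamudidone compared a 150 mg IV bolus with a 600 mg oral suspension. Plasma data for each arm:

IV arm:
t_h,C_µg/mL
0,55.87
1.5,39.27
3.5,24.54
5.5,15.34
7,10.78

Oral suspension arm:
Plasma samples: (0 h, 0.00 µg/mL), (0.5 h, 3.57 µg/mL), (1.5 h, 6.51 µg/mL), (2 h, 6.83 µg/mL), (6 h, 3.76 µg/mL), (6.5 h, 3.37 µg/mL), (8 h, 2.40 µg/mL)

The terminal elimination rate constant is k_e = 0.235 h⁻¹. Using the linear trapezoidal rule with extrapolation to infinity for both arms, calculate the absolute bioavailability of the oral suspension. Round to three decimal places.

F = 0.049

Trapezoidal AUC_0→7 (IV):
  [0→1.5]: (55.87+39.27)/2 × 1.5 = 71.355
  [1.5→3.5]: (39.27+24.54)/2 × 2 = 63.81
  [3.5→5.5]: (24.54+15.34)/2 × 2 = 39.88
  [5.5→7]: (15.34+10.78)/2 × 1.5 = 19.59
  Sum = 194.635 µg/mL·h
IV tail: 10.78/0.235 = 45.872; AUC_iv,0→∞ = 194.635 + 45.872 = 240.507 µg/mL·h
Trapezoidal AUC_0→8 (oral suspension):
  [0→0.5]: (0.00+3.57)/2 × 0.5 = 0.8925
  [0.5→1.5]: (3.57+6.51)/2 × 1 = 5.04
  [1.5→2]: (6.51+6.83)/2 × 0.5 = 3.335
  [2→6]: (6.83+3.76)/2 × 4 = 21.18
  [6→6.5]: (3.76+3.37)/2 × 0.5 = 1.7825
  [6.5→8]: (3.37+2.40)/2 × 1.5 = 4.3275
  Sum = 36.5575 µg/mL·h
oral suspension tail: 2.40/0.235 = 10.213; AUC_ev,0→∞ = 36.5575 + 10.213 = 46.7705 µg/mL·h
F = (AUC_ev/D_ev)/(AUC_iv/D_iv) = (46.7705/600)/(240.507/150) = 0.0779508/1.60338 = 0.0486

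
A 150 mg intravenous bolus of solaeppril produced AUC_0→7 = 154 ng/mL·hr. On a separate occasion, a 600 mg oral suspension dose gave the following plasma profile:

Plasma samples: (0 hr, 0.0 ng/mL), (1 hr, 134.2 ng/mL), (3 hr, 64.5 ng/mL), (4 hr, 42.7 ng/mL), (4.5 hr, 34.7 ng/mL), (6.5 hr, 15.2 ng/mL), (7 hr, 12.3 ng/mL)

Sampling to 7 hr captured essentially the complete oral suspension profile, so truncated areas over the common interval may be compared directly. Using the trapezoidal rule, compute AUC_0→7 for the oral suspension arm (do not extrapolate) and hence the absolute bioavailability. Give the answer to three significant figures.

Trapezoidal AUC_0→7 (oral suspension):
  [0→1]: (0.0+134.2)/2 × 1 = 67.1
  [1→3]: (134.2+64.5)/2 × 2 = 198.7
  [3→4]: (64.5+42.7)/2 × 1 = 53.6
  [4→4.5]: (42.7+34.7)/2 × 0.5 = 19.35
  [4.5→6.5]: (34.7+15.2)/2 × 2 = 49.9
  [6.5→7]: (15.2+12.3)/2 × 0.5 = 6.875
  Sum = 395.525 ng/mL·hr
F = (AUC_ev/D_ev)/(AUC_iv/D_iv) = (395.525/600)/(154/150) = 0.659208/1.02667 = 0.6421

F = 0.642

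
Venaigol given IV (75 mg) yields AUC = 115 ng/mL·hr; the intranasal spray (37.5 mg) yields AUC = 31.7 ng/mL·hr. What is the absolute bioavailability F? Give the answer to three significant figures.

F = 0.551

F = (AUC_ev / D_ev) / (AUC_iv / D_iv)
  = (31.7/37.5) / (115/75)
  = 0.845333 / 1.53333 = 0.5513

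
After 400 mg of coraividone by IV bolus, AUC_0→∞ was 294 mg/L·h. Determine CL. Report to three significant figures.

CL = 1.36 L/h

CL = Dose_iv / AUC_0→∞
   = 400 / 294 = 1.36054 L/h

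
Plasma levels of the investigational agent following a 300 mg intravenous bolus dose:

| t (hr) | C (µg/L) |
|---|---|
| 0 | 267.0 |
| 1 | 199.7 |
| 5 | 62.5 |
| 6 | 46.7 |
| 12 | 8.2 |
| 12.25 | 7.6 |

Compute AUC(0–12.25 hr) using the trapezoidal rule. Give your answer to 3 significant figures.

Trapezoidal AUC_0→12.25:
  [0→1]: (267.0+199.7)/2 × 1 = 233.35
  [1→5]: (199.7+62.5)/2 × 4 = 524.4
  [5→6]: (62.5+46.7)/2 × 1 = 54.6
  [6→12]: (46.7+8.2)/2 × 6 = 164.7
  [12→12.25]: (8.2+7.6)/2 × 0.25 = 1.975
  Sum = 979.025 µg/L·hr

AUC = 979 µg/L·hr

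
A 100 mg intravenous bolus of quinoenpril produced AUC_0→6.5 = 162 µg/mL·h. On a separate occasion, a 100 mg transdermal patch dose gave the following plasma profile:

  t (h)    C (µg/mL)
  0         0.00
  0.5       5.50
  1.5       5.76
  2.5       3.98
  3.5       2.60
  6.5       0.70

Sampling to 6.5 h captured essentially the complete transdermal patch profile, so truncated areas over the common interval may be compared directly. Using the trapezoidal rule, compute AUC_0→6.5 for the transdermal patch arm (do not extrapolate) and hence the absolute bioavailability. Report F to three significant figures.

Trapezoidal AUC_0→6.5 (transdermal patch):
  [0→0.5]: (0.00+5.50)/2 × 0.5 = 1.375
  [0.5→1.5]: (5.50+5.76)/2 × 1 = 5.63
  [1.5→2.5]: (5.76+3.98)/2 × 1 = 4.87
  [2.5→3.5]: (3.98+2.60)/2 × 1 = 3.29
  [3.5→6.5]: (2.60+0.70)/2 × 3 = 4.95
  Sum = 20.115 µg/mL·h
F = (AUC_ev/D_ev)/(AUC_iv/D_iv) = (20.115/100)/(162/100) = 0.20115/1.62 = 0.1242

F = 0.124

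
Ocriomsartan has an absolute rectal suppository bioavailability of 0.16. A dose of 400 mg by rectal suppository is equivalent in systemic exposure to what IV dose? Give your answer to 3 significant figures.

Systemic exposure from an extravascular dose = F × D_ev, so the equivalent IV dose is F × D_ev.
D_iv = F × D_ev = 0.16 × 400 = 64 mg

D_iv = 64.0 mg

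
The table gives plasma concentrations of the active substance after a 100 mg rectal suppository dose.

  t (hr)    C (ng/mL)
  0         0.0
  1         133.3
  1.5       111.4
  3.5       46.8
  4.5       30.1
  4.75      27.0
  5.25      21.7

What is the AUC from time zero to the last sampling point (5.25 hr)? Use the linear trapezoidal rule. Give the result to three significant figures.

AUC = 344 ng/mL·hr

Trapezoidal AUC_0→5.25:
  [0→1]: (0.0+133.3)/2 × 1 = 66.65
  [1→1.5]: (133.3+111.4)/2 × 0.5 = 61.175
  [1.5→3.5]: (111.4+46.8)/2 × 2 = 158.2
  [3.5→4.5]: (46.8+30.1)/2 × 1 = 38.45
  [4.5→4.75]: (30.1+27.0)/2 × 0.25 = 7.1375
  [4.75→5.25]: (27.0+21.7)/2 × 0.5 = 12.175
  Sum = 343.7875 ng/mL·hr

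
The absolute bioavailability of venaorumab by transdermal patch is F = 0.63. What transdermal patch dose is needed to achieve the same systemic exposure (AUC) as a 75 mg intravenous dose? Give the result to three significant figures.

For equal systemic exposure: F × D_ev = D_iv
D_ev = D_iv / F = 75 / 0.63 = 119.048 mg

D_transdermal = 119 mg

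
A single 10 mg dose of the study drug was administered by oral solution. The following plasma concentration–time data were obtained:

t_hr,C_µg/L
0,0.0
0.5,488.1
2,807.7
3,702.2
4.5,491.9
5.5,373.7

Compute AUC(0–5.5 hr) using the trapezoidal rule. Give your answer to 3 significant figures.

Trapezoidal AUC_0→5.5:
  [0→0.5]: (0.0+488.1)/2 × 0.5 = 122.025
  [0.5→2]: (488.1+807.7)/2 × 1.5 = 971.85
  [2→3]: (807.7+702.2)/2 × 1 = 754.95
  [3→4.5]: (702.2+491.9)/2 × 1.5 = 895.575
  [4.5→5.5]: (491.9+373.7)/2 × 1 = 432.8
  Sum = 3177.2 µg/L·hr

AUC = 3180 µg/L·hr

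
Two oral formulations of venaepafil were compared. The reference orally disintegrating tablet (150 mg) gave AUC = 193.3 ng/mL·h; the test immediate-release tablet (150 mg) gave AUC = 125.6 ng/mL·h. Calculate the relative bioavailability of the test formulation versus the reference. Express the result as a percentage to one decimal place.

F_rel = 65.0%

F_rel = (AUC_test/D_test) / (AUC_ref/D_ref)
      = (125.6/150) / (193.3/150)
      = 0.837333 / 1.28867 = 0.6498 = 64.98%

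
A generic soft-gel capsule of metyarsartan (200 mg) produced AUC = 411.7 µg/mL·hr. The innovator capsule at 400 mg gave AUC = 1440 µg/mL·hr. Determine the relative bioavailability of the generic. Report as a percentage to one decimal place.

F_rel = 57.2%

F_rel = (AUC_test/D_test) / (AUC_ref/D_ref)
      = (411.7/200) / (1440/400)
      = 2.0585 / 3.6 = 0.5718 = 57.18%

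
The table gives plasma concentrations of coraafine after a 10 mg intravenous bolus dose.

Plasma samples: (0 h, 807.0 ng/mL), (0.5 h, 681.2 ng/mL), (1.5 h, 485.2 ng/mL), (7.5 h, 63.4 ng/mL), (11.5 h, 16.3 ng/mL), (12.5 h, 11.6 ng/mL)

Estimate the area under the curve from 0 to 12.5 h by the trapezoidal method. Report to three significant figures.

Trapezoidal AUC_0→12.5:
  [0→0.5]: (807.0+681.2)/2 × 0.5 = 372.05
  [0.5→1.5]: (681.2+485.2)/2 × 1 = 583.2
  [1.5→7.5]: (485.2+63.4)/2 × 6 = 1645.8
  [7.5→11.5]: (63.4+16.3)/2 × 4 = 159.4
  [11.5→12.5]: (16.3+11.6)/2 × 1 = 13.95
  Sum = 2774.4 ng/mL·h

AUC = 2770 ng/mL·h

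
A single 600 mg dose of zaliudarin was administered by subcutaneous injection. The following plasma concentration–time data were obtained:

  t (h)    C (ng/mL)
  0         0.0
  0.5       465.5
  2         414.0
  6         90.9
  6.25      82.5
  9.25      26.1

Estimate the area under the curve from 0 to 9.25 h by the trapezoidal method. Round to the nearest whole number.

Trapezoidal AUC_0→9.25:
  [0→0.5]: (0.0+465.5)/2 × 0.5 = 116.375
  [0.5→2]: (465.5+414.0)/2 × 1.5 = 659.625
  [2→6]: (414.0+90.9)/2 × 4 = 1009.8
  [6→6.25]: (90.9+82.5)/2 × 0.25 = 21.675
  [6.25→9.25]: (82.5+26.1)/2 × 3 = 162.9
  Sum = 1970.375 ng/mL·h

AUC = 1970 ng/mL·h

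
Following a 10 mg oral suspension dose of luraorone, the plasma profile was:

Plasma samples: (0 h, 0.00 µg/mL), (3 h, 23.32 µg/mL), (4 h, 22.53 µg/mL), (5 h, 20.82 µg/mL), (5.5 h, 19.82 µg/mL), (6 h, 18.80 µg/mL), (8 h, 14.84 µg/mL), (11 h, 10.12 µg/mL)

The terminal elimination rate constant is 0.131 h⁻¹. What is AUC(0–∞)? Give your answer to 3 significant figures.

Trapezoidal AUC_0→11:
  [0→3]: (0.00+23.32)/2 × 3 = 34.98
  [3→4]: (23.32+22.53)/2 × 1 = 22.925
  [4→5]: (22.53+20.82)/2 × 1 = 21.675
  [5→5.5]: (20.82+19.82)/2 × 0.5 = 10.16
  [5.5→6]: (19.82+18.80)/2 × 0.5 = 9.655
  [6→8]: (18.80+14.84)/2 × 2 = 33.64
  [8→11]: (14.84+10.12)/2 × 3 = 37.44
  Sum = 170.475 µg/mL·h
Extrapolated tail: C_last / k_e = 10.12 / 0.131 = 77.252
AUC_0→∞ = 170.475 + 77.252 = 247.727 µg/mL·h

AUC = 248 µg/mL·h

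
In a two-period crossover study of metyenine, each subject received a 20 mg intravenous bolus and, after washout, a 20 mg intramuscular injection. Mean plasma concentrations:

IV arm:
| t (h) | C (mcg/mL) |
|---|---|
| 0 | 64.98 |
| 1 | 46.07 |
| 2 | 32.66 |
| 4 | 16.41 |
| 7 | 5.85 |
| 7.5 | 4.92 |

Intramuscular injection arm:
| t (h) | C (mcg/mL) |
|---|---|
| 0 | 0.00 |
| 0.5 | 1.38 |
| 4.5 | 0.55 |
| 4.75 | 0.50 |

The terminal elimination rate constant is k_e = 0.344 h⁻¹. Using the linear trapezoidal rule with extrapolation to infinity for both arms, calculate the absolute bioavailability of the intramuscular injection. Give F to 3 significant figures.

Trapezoidal AUC_0→7.5 (IV):
  [0→1]: (64.98+46.07)/2 × 1 = 55.525
  [1→2]: (46.07+32.66)/2 × 1 = 39.365
  [2→4]: (32.66+16.41)/2 × 2 = 49.07
  [4→7]: (16.41+5.85)/2 × 3 = 33.39
  [7→7.5]: (5.85+4.92)/2 × 0.5 = 2.6925
  Sum = 180.0425 mcg/mL·h
IV tail: 4.92/0.344 = 14.302; AUC_iv,0→∞ = 180.0425 + 14.302 = 194.3445 mcg/mL·h
Trapezoidal AUC_0→4.75 (intramuscular injection):
  [0→0.5]: (0.00+1.38)/2 × 0.5 = 0.345
  [0.5→4.5]: (1.38+0.55)/2 × 4 = 3.86
  [4.5→4.75]: (0.55+0.50)/2 × 0.25 = 0.13125
  Sum = 4.33625 mcg/mL·h
intramuscular injection tail: 0.50/0.344 = 1.453; AUC_ev,0→∞ = 4.33625 + 1.453 = 5.78925 mcg/mL·h
F = (AUC_ev/D_ev)/(AUC_iv/D_iv) = (5.78925/20)/(194.3445/20) = 0.2894625/9.717225 = 0.0298

F = 0.0298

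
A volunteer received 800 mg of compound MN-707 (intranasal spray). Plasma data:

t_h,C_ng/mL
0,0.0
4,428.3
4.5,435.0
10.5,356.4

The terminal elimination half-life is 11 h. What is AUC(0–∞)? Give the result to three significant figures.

AUC = 9100 ng/mL·h

Trapezoidal AUC_0→10.5:
  [0→4]: (0.0+428.3)/2 × 4 = 856.6
  [4→4.5]: (428.3+435.0)/2 × 0.5 = 215.825
  [4.5→10.5]: (435.0+356.4)/2 × 6 = 2374.2
  Sum = 3446.625 ng/mL·h
k_e = ln2 / t½ = 0.693147 / 11 = 0.0630 h^-1
Extrapolated tail: C_last / k_e = 356.4 / 0.063 = 5657.143
AUC_0→∞ = 3446.625 + 5657.143 = 9103.768 ng/mL·h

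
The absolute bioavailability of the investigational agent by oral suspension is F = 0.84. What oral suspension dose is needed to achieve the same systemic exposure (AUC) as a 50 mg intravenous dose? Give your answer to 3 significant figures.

For equal systemic exposure: F × D_ev = D_iv
D_ev = D_iv / F = 50 / 0.84 = 59.5238 mg

D_oral = 59.5 mg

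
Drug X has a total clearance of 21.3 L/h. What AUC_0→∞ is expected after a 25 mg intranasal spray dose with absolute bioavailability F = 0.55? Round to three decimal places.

AUC_0→∞ = F × Dose / CL
        = 0.55 × 25 / 21.3 = 0.64554 mg/L·h

AUC = 0.646 mg/L·h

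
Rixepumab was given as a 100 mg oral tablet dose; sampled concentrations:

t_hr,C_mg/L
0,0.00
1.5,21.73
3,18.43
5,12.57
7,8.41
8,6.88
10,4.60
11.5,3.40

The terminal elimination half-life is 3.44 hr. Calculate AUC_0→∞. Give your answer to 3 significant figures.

Trapezoidal AUC_0→11.5:
  [0→1.5]: (0.00+21.73)/2 × 1.5 = 16.2975
  [1.5→3]: (21.73+18.43)/2 × 1.5 = 30.12
  [3→5]: (18.43+12.57)/2 × 2 = 31.0
  [5→7]: (12.57+8.41)/2 × 2 = 20.98
  [7→8]: (8.41+6.88)/2 × 1 = 7.645
  [8→10]: (6.88+4.60)/2 × 2 = 11.48
  [10→11.5]: (4.60+3.40)/2 × 1.5 = 6.0
  Sum = 123.5225 mg/L·hr
k_e = ln2 / t½ = 0.693147 / 3.44 = 0.2015 hr^-1
Extrapolated tail: C_last / k_e = 3.40 / 0.2015 = 16.873
AUC_0→∞ = 123.5225 + 16.873 = 140.3955 mg/L·hr

AUC = 140 mg/L·hr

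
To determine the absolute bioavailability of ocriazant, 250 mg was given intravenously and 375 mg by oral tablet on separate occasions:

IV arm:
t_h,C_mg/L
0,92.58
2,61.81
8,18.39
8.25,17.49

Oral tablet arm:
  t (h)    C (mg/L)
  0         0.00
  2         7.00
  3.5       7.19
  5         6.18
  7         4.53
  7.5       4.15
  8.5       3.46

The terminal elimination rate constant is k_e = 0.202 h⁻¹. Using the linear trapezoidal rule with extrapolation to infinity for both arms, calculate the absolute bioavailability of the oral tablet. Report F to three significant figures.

Trapezoidal AUC_0→8.25 (IV):
  [0→2]: (92.58+61.81)/2 × 2 = 154.39
  [2→8]: (61.81+18.39)/2 × 6 = 240.6
  [8→8.25]: (18.39+17.49)/2 × 0.25 = 4.485
  Sum = 399.475 mg/L·h
IV tail: 17.49/0.202 = 86.584; AUC_iv,0→∞ = 399.475 + 86.584 = 486.059 mg/L·h
Trapezoidal AUC_0→8.5 (oral tablet):
  [0→2]: (0.00+7.00)/2 × 2 = 7.0
  [2→3.5]: (7.00+7.19)/2 × 1.5 = 10.6425
  [3.5→5]: (7.19+6.18)/2 × 1.5 = 10.0275
  [5→7]: (6.18+4.53)/2 × 2 = 10.71
  [7→7.5]: (4.53+4.15)/2 × 0.5 = 2.17
  [7.5→8.5]: (4.15+3.46)/2 × 1 = 3.805
  Sum = 44.355 mg/L·h
oral tablet tail: 3.46/0.202 = 17.129; AUC_ev,0→∞ = 44.355 + 17.129 = 61.484 mg/L·h
F = (AUC_ev/D_ev)/(AUC_iv/D_iv) = (61.484/375)/(486.059/250) = 0.163957/1.944236 = 0.0843

F = 0.0843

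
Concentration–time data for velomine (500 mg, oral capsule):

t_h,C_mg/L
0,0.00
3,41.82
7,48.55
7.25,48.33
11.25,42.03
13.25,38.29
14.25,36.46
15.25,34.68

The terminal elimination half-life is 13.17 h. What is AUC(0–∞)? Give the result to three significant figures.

Trapezoidal AUC_0→15.25:
  [0→3]: (0.00+41.82)/2 × 3 = 62.73
  [3→7]: (41.82+48.55)/2 × 4 = 180.74
  [7→7.25]: (48.55+48.33)/2 × 0.25 = 12.11
  [7.25→11.25]: (48.33+42.03)/2 × 4 = 180.72
  [11.25→13.25]: (42.03+38.29)/2 × 2 = 80.32
  [13.25→14.25]: (38.29+36.46)/2 × 1 = 37.375
  [14.25→15.25]: (36.46+34.68)/2 × 1 = 35.57
  Sum = 589.565 mg/L·h
k_e = ln2 / t½ = 0.693147 / 13.17 = 0.0526 h^-1
Extrapolated tail: C_last / k_e = 34.68 / 0.0526 = 659.316
AUC_0→∞ = 589.565 + 659.316 = 1248.881 mg/L·h

AUC = 1250 mg/L·h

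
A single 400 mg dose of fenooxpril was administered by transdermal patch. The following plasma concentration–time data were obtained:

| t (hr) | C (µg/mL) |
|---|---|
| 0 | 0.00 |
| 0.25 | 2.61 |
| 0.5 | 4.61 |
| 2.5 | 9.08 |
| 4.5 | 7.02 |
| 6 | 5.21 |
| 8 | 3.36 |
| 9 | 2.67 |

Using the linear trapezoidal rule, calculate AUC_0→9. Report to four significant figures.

AUC = 51.78 µg/mL·hr

Trapezoidal AUC_0→9:
  [0→0.25]: (0.00+2.61)/2 × 0.25 = 0.32625
  [0.25→0.5]: (2.61+4.61)/2 × 0.25 = 0.9025
  [0.5→2.5]: (4.61+9.08)/2 × 2 = 13.69
  [2.5→4.5]: (9.08+7.02)/2 × 2 = 16.1
  [4.5→6]: (7.02+5.21)/2 × 1.5 = 9.1725
  [6→8]: (5.21+3.36)/2 × 2 = 8.57
  [8→9]: (3.36+2.67)/2 × 1 = 3.015
  Sum = 51.77625 µg/mL·hr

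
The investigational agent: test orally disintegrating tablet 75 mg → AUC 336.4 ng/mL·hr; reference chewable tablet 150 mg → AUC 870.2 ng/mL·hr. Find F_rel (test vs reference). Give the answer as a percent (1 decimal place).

F_rel = (AUC_test/D_test) / (AUC_ref/D_ref)
      = (336.4/75) / (870.2/150)
      = 4.48533 / 5.80133 = 0.7732 = 77.32%

F_rel = 77.3%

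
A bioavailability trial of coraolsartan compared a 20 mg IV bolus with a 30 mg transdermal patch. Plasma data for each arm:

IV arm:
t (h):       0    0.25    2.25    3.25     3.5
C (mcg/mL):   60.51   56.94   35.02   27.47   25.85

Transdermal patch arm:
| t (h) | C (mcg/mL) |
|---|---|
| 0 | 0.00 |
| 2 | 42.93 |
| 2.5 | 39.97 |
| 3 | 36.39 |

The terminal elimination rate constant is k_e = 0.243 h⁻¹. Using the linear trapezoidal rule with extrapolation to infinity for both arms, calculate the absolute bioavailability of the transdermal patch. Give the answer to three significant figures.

F = 0.618

Trapezoidal AUC_0→3.5 (IV):
  [0→0.25]: (60.51+56.94)/2 × 0.25 = 14.68125
  [0.25→2.25]: (56.94+35.02)/2 × 2 = 91.96
  [2.25→3.25]: (35.02+27.47)/2 × 1 = 31.245
  [3.25→3.5]: (27.47+25.85)/2 × 0.25 = 6.665
  Sum = 144.55125 mcg/mL·h
IV tail: 25.85/0.243 = 106.379; AUC_iv,0→∞ = 144.55125 + 106.379 = 250.93025 mcg/mL·h
Trapezoidal AUC_0→3 (transdermal patch):
  [0→2]: (0.00+42.93)/2 × 2 = 42.93
  [2→2.5]: (42.93+39.97)/2 × 0.5 = 20.725
  [2.5→3]: (39.97+36.39)/2 × 0.5 = 19.09
  Sum = 82.745 mcg/mL·h
transdermal patch tail: 36.39/0.243 = 149.753; AUC_ev,0→∞ = 82.745 + 149.753 = 232.498 mcg/mL·h
F = (AUC_ev/D_ev)/(AUC_iv/D_iv) = (232.498/30)/(250.93025/20) = 7.74993/12.5465 = 0.6177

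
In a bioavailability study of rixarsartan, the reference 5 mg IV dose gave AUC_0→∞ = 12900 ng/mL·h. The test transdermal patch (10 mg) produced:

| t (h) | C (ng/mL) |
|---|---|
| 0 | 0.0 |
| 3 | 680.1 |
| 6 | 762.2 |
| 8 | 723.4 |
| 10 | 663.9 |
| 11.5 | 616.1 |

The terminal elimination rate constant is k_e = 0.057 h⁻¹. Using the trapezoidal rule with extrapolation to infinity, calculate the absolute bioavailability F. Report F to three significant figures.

Trapezoidal AUC_0→11.5 (transdermal patch):
  [0→3]: (0.0+680.1)/2 × 3 = 1020.15
  [3→6]: (680.1+762.2)/2 × 3 = 2163.45
  [6→8]: (762.2+723.4)/2 × 2 = 1485.6
  [8→10]: (723.4+663.9)/2 × 2 = 1387.3
  [10→11.5]: (663.9+616.1)/2 × 1.5 = 960.0
  Sum = 7016.5 ng/mL·h
Tail: C_last/k_e = 616.1/0.057 = 10808.772
AUC_0→∞ (transdermal patch) = 7016.5 + 10808.772 = 17825.272 ng/mL·h
F = (AUC_ev/D_ev)/(AUC_iv/D_iv) = (17825.272/10)/(12900/5) = 1782.5272/2580 = 0.6909

F = 0.691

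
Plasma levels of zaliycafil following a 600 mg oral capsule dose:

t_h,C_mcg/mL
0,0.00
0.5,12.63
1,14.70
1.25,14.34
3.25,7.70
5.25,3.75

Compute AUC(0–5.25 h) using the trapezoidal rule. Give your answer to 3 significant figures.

AUC = 47.1 mcg/mL·h

Trapezoidal AUC_0→5.25:
  [0→0.5]: (0.00+12.63)/2 × 0.5 = 3.1575
  [0.5→1]: (12.63+14.70)/2 × 0.5 = 6.8325
  [1→1.25]: (14.70+14.34)/2 × 0.25 = 3.63
  [1.25→3.25]: (14.34+7.70)/2 × 2 = 22.04
  [3.25→5.25]: (7.70+3.75)/2 × 2 = 11.45
  Sum = 47.11 mcg/mL·h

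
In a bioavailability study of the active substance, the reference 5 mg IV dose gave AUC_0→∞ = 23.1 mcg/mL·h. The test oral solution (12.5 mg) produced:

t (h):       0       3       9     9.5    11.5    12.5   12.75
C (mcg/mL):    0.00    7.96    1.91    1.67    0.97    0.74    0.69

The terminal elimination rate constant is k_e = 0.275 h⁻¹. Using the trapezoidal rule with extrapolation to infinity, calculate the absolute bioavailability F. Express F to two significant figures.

F = 0.84

Trapezoidal AUC_0→12.75 (oral solution):
  [0→3]: (0.00+7.96)/2 × 3 = 11.94
  [3→9]: (7.96+1.91)/2 × 6 = 29.61
  [9→9.5]: (1.91+1.67)/2 × 0.5 = 0.895
  [9.5→11.5]: (1.67+0.97)/2 × 2 = 2.64
  [11.5→12.5]: (0.97+0.74)/2 × 1 = 0.855
  [12.5→12.75]: (0.74+0.69)/2 × 0.25 = 0.17875
  Sum = 46.11875 mcg/mL·h
Tail: C_last/k_e = 0.69/0.275 = 2.509
AUC_0→∞ (oral solution) = 46.11875 + 2.509 = 48.62775 mcg/mL·h
F = (AUC_ev/D_ev)/(AUC_iv/D_iv) = (48.62775/12.5)/(23.1/5) = 3.89022/4.62 = 0.8420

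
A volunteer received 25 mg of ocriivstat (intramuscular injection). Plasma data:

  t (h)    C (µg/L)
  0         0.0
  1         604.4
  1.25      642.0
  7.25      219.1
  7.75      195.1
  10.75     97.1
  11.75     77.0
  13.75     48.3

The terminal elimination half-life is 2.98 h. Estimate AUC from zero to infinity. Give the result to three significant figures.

Trapezoidal AUC_0→13.75:
  [0→1]: (0.0+604.4)/2 × 1 = 302.2
  [1→1.25]: (604.4+642.0)/2 × 0.25 = 155.8
  [1.25→7.25]: (642.0+219.1)/2 × 6 = 2583.3
  [7.25→7.75]: (219.1+195.1)/2 × 0.5 = 103.55
  [7.75→10.75]: (195.1+97.1)/2 × 3 = 438.3
  [10.75→11.75]: (97.1+77.0)/2 × 1 = 87.05
  [11.75→13.75]: (77.0+48.3)/2 × 2 = 125.3
  Sum = 3795.5 µg/L·h
k_e = ln2 / t½ = 0.693147 / 2.98 = 0.2326 h^-1
Extrapolated tail: C_last / k_e = 48.3 / 0.2326 = 207.653
AUC_0→∞ = 3795.5 + 207.653 = 4003.153 µg/L·h

AUC = 4000 µg/L·h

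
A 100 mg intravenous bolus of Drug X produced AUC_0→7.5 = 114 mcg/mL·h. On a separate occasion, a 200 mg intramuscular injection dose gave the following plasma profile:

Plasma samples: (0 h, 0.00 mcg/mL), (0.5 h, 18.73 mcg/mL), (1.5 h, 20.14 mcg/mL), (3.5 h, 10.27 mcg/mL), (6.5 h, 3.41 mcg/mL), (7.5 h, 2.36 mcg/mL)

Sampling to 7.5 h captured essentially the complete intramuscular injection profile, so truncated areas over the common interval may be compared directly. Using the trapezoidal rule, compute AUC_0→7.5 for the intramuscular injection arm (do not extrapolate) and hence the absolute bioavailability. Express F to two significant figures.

Trapezoidal AUC_0→7.5 (intramuscular injection):
  [0→0.5]: (0.00+18.73)/2 × 0.5 = 4.6825
  [0.5→1.5]: (18.73+20.14)/2 × 1 = 19.435
  [1.5→3.5]: (20.14+10.27)/2 × 2 = 30.41
  [3.5→6.5]: (10.27+3.41)/2 × 3 = 20.52
  [6.5→7.5]: (3.41+2.36)/2 × 1 = 2.885
  Sum = 77.9325 mcg/mL·h
F = (AUC_ev/D_ev)/(AUC_iv/D_iv) = (77.9325/200)/(114/100) = 0.3896625/1.14 = 0.3418

F = 0.34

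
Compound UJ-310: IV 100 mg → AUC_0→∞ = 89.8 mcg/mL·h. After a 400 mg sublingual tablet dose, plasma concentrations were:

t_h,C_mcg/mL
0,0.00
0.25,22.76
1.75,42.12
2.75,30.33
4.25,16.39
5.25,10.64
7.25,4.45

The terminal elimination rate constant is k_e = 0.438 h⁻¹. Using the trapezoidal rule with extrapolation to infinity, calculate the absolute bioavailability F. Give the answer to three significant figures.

Trapezoidal AUC_0→7.25 (sublingual tablet):
  [0→0.25]: (0.00+22.76)/2 × 0.25 = 2.845
  [0.25→1.75]: (22.76+42.12)/2 × 1.5 = 48.66
  [1.75→2.75]: (42.12+30.33)/2 × 1 = 36.225
  [2.75→4.25]: (30.33+16.39)/2 × 1.5 = 35.04
  [4.25→5.25]: (16.39+10.64)/2 × 1 = 13.515
  [5.25→7.25]: (10.64+4.45)/2 × 2 = 15.09
  Sum = 151.375 mcg/mL·h
Tail: C_last/k_e = 4.45/0.438 = 10.160
AUC_0→∞ (sublingual tablet) = 151.375 + 10.160 = 161.535 mcg/mL·h
F = (AUC_ev/D_ev)/(AUC_iv/D_iv) = (161.535/400)/(89.8/100) = 0.4038375/0.898 = 0.4497

F = 0.450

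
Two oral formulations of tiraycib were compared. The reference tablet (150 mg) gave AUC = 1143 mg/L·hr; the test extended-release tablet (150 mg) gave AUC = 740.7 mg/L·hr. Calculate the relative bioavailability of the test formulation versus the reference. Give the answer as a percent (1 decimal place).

F_rel = 64.8%

F_rel = (AUC_test/D_test) / (AUC_ref/D_ref)
      = (740.7/150) / (1143/150)
      = 4.938 / 7.62 = 0.6480 = 64.80%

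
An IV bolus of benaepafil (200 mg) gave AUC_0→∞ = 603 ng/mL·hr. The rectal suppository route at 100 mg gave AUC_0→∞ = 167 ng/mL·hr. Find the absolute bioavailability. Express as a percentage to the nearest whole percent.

F = (AUC_ev / D_ev) / (AUC_iv / D_iv)
  = (167/100) / (603/200)
  = 1.67 / 3.015 = 0.5539
  = 55.39%

F = 55%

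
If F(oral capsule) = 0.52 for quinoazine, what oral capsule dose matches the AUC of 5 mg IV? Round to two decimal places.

For equal systemic exposure: F × D_ev = D_iv
D_ev = D_iv / F = 5 / 0.52 = 9.61538 mg

D_oral = 9.62 mg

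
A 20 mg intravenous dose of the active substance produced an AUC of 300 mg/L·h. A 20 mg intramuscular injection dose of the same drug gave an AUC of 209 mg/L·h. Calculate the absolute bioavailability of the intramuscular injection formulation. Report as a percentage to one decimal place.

F = (AUC_ev / D_ev) / (AUC_iv / D_iv)
  = (209/20) / (300/20)
  = 10.45 / 15 = 0.6967
  = 69.67%

F = 69.7%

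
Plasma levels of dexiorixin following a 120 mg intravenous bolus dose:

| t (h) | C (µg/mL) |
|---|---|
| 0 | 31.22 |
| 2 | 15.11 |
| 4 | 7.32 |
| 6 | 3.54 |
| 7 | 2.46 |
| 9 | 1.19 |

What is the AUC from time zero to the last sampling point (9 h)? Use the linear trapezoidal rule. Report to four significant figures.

AUC = 86.27 µg/mL·h

Trapezoidal AUC_0→9:
  [0→2]: (31.22+15.11)/2 × 2 = 46.33
  [2→4]: (15.11+7.32)/2 × 2 = 22.43
  [4→6]: (7.32+3.54)/2 × 2 = 10.86
  [6→7]: (3.54+2.46)/2 × 1 = 3.0
  [7→9]: (2.46+1.19)/2 × 2 = 3.65
  Sum = 86.27 µg/mL·h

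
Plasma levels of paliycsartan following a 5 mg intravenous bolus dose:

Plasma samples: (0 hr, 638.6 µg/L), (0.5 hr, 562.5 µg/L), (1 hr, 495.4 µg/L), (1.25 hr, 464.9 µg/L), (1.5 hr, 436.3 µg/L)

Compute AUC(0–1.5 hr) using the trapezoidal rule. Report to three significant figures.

AUC = 797 µg/L·hr

Trapezoidal AUC_0→1.5:
  [0→0.5]: (638.6+562.5)/2 × 0.5 = 300.275
  [0.5→1]: (562.5+495.4)/2 × 0.5 = 264.475
  [1→1.25]: (495.4+464.9)/2 × 0.25 = 120.0375
  [1.25→1.5]: (464.9+436.3)/2 × 0.25 = 112.65
  Sum = 797.4375 µg/L·hr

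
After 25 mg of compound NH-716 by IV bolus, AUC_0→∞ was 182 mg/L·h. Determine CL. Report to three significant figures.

CL = Dose_iv / AUC_0→∞
   = 25 / 182 = 0.137363 L/h

CL = 0.137 L/h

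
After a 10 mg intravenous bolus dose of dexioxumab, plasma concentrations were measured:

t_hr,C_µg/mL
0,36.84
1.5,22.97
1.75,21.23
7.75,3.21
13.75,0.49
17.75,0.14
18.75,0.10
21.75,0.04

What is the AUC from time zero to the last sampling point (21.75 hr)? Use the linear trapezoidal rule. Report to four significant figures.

Trapezoidal AUC_0→21.75:
  [0→1.5]: (36.84+22.97)/2 × 1.5 = 44.8575
  [1.5→1.75]: (22.97+21.23)/2 × 0.25 = 5.525
  [1.75→7.75]: (21.23+3.21)/2 × 6 = 73.32
  [7.75→13.75]: (3.21+0.49)/2 × 6 = 11.1
  [13.75→17.75]: (0.49+0.14)/2 × 4 = 1.26
  [17.75→18.75]: (0.14+0.10)/2 × 1 = 0.12
  [18.75→21.75]: (0.10+0.04)/2 × 3 = 0.21
  Sum = 136.3925 µg/mL·hr

AUC = 136.4 µg/mL·hr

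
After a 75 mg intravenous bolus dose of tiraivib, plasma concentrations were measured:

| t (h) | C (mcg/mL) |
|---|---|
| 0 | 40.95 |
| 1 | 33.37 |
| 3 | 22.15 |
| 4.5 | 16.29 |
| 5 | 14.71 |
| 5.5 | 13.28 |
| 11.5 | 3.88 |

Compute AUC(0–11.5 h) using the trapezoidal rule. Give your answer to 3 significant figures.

Trapezoidal AUC_0→11.5:
  [0→1]: (40.95+33.37)/2 × 1 = 37.16
  [1→3]: (33.37+22.15)/2 × 2 = 55.52
  [3→4.5]: (22.15+16.29)/2 × 1.5 = 28.83
  [4.5→5]: (16.29+14.71)/2 × 0.5 = 7.75
  [5→5.5]: (14.71+13.28)/2 × 0.5 = 6.9975
  [5.5→11.5]: (13.28+3.88)/2 × 6 = 51.48
  Sum = 187.7375 mcg/mL·h

AUC = 188 mcg/mL·h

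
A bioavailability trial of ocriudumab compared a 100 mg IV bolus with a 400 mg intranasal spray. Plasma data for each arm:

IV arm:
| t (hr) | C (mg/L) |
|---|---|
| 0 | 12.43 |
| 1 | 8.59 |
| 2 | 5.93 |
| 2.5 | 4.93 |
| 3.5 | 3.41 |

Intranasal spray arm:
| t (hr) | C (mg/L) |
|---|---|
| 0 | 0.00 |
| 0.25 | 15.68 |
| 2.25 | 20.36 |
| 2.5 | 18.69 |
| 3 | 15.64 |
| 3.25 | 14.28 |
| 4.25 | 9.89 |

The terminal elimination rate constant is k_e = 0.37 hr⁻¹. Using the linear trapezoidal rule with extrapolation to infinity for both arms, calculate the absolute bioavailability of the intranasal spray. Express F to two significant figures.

F = 0.69

Trapezoidal AUC_0→3.5 (IV):
  [0→1]: (12.43+8.59)/2 × 1 = 10.51
  [1→2]: (8.59+5.93)/2 × 1 = 7.26
  [2→2.5]: (5.93+4.93)/2 × 0.5 = 2.715
  [2.5→3.5]: (4.93+3.41)/2 × 1 = 4.17
  Sum = 24.655 mg/L·hr
IV tail: 3.41/0.37 = 9.216; AUC_iv,0→∞ = 24.655 + 9.216 = 33.871 mg/L·hr
Trapezoidal AUC_0→4.25 (intranasal spray):
  [0→0.25]: (0.00+15.68)/2 × 0.25 = 1.96
  [0.25→2.25]: (15.68+20.36)/2 × 2 = 36.04
  [2.25→2.5]: (20.36+18.69)/2 × 0.25 = 4.88125
  [2.5→3]: (18.69+15.64)/2 × 0.5 = 8.5825
  [3→3.25]: (15.64+14.28)/2 × 0.25 = 3.74
  [3.25→4.25]: (14.28+9.89)/2 × 1 = 12.085
  Sum = 67.28875 mg/L·hr
intranasal spray tail: 9.89/0.37 = 26.730; AUC_ev,0→∞ = 67.28875 + 26.730 = 94.01875 mg/L·hr
F = (AUC_ev/D_ev)/(AUC_iv/D_iv) = (94.01875/400)/(33.871/100) = 0.235047/0.33871 = 0.6939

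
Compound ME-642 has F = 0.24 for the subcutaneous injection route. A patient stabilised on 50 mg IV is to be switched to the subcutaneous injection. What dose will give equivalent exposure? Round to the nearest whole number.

D_subcutaneous = 208 mg

For equal systemic exposure: F × D_ev = D_iv
D_ev = D_iv / F = 50 / 0.24 = 208.333 mg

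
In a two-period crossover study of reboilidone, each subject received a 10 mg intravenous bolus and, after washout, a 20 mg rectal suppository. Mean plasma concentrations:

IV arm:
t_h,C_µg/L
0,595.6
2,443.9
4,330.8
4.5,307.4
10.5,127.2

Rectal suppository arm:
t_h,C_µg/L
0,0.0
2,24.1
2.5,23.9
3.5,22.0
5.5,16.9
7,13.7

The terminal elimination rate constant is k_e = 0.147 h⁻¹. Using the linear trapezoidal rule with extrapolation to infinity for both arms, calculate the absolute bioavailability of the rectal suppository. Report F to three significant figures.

Trapezoidal AUC_0→10.5 (IV):
  [0→2]: (595.6+443.9)/2 × 2 = 1039.5
  [2→4]: (443.9+330.8)/2 × 2 = 774.7
  [4→4.5]: (330.8+307.4)/2 × 0.5 = 159.55
  [4.5→10.5]: (307.4+127.2)/2 × 6 = 1303.8
  Sum = 3277.55 µg/L·h
IV tail: 127.2/0.147 = 865.306; AUC_iv,0→∞ = 3277.55 + 865.306 = 4142.856 µg/L·h
Trapezoidal AUC_0→7 (rectal suppository):
  [0→2]: (0.0+24.1)/2 × 2 = 24.1
  [2→2.5]: (24.1+23.9)/2 × 0.5 = 12.0
  [2.5→3.5]: (23.9+22.0)/2 × 1 = 22.95
  [3.5→5.5]: (22.0+16.9)/2 × 2 = 38.9
  [5.5→7]: (16.9+13.7)/2 × 1.5 = 22.95
  Sum = 120.9 µg/L·h
rectal suppository tail: 13.7/0.147 = 93.197; AUC_ev,0→∞ = 120.9 + 93.197 = 214.097 µg/L·h
F = (AUC_ev/D_ev)/(AUC_iv/D_iv) = (214.097/20)/(4142.856/10) = 10.70485/414.2856 = 0.0258

F = 0.0258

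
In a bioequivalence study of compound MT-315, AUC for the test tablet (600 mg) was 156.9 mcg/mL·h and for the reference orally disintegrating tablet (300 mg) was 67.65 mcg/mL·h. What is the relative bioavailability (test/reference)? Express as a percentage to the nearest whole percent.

F_rel = 116%

F_rel = (AUC_test/D_test) / (AUC_ref/D_ref)
      = (156.9/600) / (67.65/300)
      = 0.2615 / 0.2255 = 1.1596 = 115.96%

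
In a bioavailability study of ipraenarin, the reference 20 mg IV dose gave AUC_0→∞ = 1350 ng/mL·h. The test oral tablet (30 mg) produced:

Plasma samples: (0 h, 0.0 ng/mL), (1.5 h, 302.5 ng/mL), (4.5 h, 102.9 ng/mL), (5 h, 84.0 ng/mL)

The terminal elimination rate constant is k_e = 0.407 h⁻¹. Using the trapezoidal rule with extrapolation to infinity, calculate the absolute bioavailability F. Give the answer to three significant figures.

F = 0.537

Trapezoidal AUC_0→5 (oral tablet):
  [0→1.5]: (0.0+302.5)/2 × 1.5 = 226.875
  [1.5→4.5]: (302.5+102.9)/2 × 3 = 608.1
  [4.5→5]: (102.9+84.0)/2 × 0.5 = 46.725
  Sum = 881.7 ng/mL·h
Tail: C_last/k_e = 84.0/0.407 = 206.388
AUC_0→∞ (oral tablet) = 881.7 + 206.388 = 1088.088 ng/mL·h
F = (AUC_ev/D_ev)/(AUC_iv/D_iv) = (1088.088/30)/(1350/20) = 36.2696/67.5 = 0.5373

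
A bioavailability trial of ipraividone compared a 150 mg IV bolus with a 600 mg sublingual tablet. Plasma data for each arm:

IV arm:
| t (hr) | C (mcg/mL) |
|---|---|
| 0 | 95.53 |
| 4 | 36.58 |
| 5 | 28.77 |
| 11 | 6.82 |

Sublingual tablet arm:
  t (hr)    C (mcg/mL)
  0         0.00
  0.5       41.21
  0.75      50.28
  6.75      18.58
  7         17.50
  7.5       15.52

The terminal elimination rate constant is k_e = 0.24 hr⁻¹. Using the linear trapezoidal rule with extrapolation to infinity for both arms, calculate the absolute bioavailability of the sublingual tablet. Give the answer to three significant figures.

Trapezoidal AUC_0→11 (IV):
  [0→4]: (95.53+36.58)/2 × 4 = 264.22
  [4→5]: (36.58+28.77)/2 × 1 = 32.675
  [5→11]: (28.77+6.82)/2 × 6 = 106.77
  Sum = 403.665 mcg/mL·hr
IV tail: 6.82/0.24 = 28.417; AUC_iv,0→∞ = 403.665 + 28.417 = 432.082 mcg/mL·hr
Trapezoidal AUC_0→7.5 (sublingual tablet):
  [0→0.5]: (0.00+41.21)/2 × 0.5 = 10.3025
  [0.5→0.75]: (41.21+50.28)/2 × 0.25 = 11.43625
  [0.75→6.75]: (50.28+18.58)/2 × 6 = 206.58
  [6.75→7]: (18.58+17.50)/2 × 0.25 = 4.51
  [7→7.5]: (17.50+15.52)/2 × 0.5 = 8.255
  Sum = 241.08375 mcg/mL·hr
sublingual tablet tail: 15.52/0.24 = 64.667; AUC_ev,0→∞ = 241.08375 + 64.667 = 305.75075 mcg/mL·hr
F = (AUC_ev/D_ev)/(AUC_iv/D_iv) = (305.75075/600)/(432.082/150) = 0.509585/2.88055 = 0.1769

F = 0.177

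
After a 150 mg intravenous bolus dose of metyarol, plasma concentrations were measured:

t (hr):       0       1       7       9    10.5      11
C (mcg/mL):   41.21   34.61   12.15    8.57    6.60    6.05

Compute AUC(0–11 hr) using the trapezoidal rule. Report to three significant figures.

Trapezoidal AUC_0→11:
  [0→1]: (41.21+34.61)/2 × 1 = 37.91
  [1→7]: (34.61+12.15)/2 × 6 = 140.28
  [7→9]: (12.15+8.57)/2 × 2 = 20.72
  [9→10.5]: (8.57+6.60)/2 × 1.5 = 11.3775
  [10.5→11]: (6.60+6.05)/2 × 0.5 = 3.1625
  Sum = 213.45 mcg/mL·hr

AUC = 213 mcg/mL·hr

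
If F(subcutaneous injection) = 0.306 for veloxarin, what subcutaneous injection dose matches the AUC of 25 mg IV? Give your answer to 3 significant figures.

D_subcutaneous = 81.7 mg

For equal systemic exposure: F × D_ev = D_iv
D_ev = D_iv / F = 25 / 0.306 = 81.6993 mg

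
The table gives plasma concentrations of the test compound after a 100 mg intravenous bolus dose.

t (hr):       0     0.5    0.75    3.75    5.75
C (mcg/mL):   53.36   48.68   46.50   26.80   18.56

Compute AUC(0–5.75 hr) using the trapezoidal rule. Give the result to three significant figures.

Trapezoidal AUC_0→5.75:
  [0→0.5]: (53.36+48.68)/2 × 0.5 = 25.51
  [0.5→0.75]: (48.68+46.50)/2 × 0.25 = 11.8975
  [0.75→3.75]: (46.50+26.80)/2 × 3 = 109.95
  [3.75→5.75]: (26.80+18.56)/2 × 2 = 45.36
  Sum = 192.7175 mcg/mL·hr

AUC = 193 mcg/mL·hr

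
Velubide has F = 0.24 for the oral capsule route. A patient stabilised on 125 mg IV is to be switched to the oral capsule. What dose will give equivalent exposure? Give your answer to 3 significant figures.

D_oral = 521 mg

For equal systemic exposure: F × D_ev = D_iv
D_ev = D_iv / F = 125 / 0.24 = 520.833 mg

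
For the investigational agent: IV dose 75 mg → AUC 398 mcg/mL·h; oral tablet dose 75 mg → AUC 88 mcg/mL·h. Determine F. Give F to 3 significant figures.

F = 0.221

F = (AUC_ev / D_ev) / (AUC_iv / D_iv)
  = (88/75) / (398/75)
  = 1.17333 / 5.30667 = 0.2211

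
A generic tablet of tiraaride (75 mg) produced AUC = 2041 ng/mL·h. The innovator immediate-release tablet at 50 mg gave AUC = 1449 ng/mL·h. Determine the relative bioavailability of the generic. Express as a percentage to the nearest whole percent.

F_rel = (AUC_test/D_test) / (AUC_ref/D_ref)
      = (2041/75) / (1449/50)
      = 27.2133 / 28.98 = 0.9390 = 93.90%

F_rel = 94%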